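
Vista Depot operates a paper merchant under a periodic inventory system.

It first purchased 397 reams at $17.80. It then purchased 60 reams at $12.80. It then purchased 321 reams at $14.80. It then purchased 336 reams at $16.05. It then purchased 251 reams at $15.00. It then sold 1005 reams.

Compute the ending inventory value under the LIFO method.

Ending inventory = $6,408.00

Sale 1 (1005) [LIFO — newest first]: 251 @ $15.00 + 336 @ $16.05 + 321 @ $14.80 + 60 @ $12.80 + 37 @ $17.80 = $15,335.20
Ending inventory: 360 @ $17.80 = $6,408.00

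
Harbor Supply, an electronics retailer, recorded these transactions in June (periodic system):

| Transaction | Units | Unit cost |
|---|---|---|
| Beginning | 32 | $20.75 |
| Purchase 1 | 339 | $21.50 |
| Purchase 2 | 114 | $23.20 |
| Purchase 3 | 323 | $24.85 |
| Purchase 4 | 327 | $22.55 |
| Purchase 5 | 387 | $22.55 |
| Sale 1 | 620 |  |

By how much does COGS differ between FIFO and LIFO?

FIFO COGS: 32 @ $20.75 + 339 @ $21.50 + 114 @ $23.20 + 135 @ $24.85 = $13,952.05
LIFO COGS: 387 @ $22.55 + 233 @ $22.55 = $13,981.00
Difference = |$13,952.05 − $13,981.00| = $28.95

$28.95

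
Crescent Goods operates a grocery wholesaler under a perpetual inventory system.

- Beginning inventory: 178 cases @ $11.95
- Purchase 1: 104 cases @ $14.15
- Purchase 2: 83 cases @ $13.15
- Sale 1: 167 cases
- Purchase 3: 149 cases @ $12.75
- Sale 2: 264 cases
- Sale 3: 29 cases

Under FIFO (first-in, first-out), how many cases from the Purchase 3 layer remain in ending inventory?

54

Sale 1 (167) [FIFO — oldest first]: 167 @ $11.95 = $1,995.65
Sale 2 (264) [FIFO — oldest first]: 11 @ $11.95 + 104 @ $14.15 + 83 @ $13.15 + 66 @ $12.75 = $3,536.00
Sale 3 (29) [FIFO — oldest first]: 29 @ $12.75 = $369.75
Total COGS = $1,995.65 + $3,536.00 + $369.75 = $5,901.40
Ending inventory: 54 @ $12.75 = $688.50
Check: goods available $6,589.90 = COGS $5,901.40 + ending $688.50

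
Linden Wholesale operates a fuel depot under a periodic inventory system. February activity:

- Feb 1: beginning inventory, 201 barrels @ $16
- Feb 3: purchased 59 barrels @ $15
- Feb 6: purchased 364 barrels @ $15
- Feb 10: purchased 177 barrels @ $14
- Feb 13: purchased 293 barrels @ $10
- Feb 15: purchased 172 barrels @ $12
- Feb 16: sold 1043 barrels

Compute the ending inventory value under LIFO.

Ending inventory = $3,546

Feb 16, 1043 sold [LIFO — newest first]: 172 @ $12 + 293 @ $10 + 177 @ $14 + 364 @ $15 + 37 @ $15 = $13,487
Ending inventory: 201 @ $16 + 22 @ $15 = $3,546
Check: goods available $17,033 = COGS $13,487 + ending $3,546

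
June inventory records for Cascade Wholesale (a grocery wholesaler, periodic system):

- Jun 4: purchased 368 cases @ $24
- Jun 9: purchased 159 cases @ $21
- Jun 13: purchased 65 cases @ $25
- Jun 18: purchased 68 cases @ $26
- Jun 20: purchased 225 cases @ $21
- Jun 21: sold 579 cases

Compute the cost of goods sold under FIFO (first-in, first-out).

COGS = $13,471

Jun 21, 579 sold [FIFO — oldest first]: 368 @ $24 + 159 @ $21 + 52 @ $25 = $13,471
Ending inventory: 13 @ $25 + 68 @ $26 + 225 @ $21 = $6,818
Check: goods available $20,289 = COGS $13,471 + ending $6,818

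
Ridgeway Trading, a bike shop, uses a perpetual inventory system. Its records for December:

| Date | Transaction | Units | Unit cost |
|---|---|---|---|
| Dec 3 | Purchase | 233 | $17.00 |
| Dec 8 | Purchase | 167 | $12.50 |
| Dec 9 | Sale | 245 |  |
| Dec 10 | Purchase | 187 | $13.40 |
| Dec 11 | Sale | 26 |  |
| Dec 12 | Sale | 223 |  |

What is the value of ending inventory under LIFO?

Ending inventory = $1,581.00

Dec 9, 245 sold [LIFO — newest first]: 167 @ $12.50 + 78 @ $17.00 = $3,413.50
Dec 11, 26 sold [LIFO — newest first]: 26 @ $13.40 = $348.40
Dec 12, 223 sold [LIFO — newest first]: 161 @ $13.40 + 62 @ $17.00 = $3,211.40
Total COGS = $3,413.50 + $348.40 + $3,211.40 = $6,973.30
Ending inventory: 93 @ $17.00 = $1,581.00
Check: goods available $8,554.30 = COGS $6,973.30 + ending $1,581.00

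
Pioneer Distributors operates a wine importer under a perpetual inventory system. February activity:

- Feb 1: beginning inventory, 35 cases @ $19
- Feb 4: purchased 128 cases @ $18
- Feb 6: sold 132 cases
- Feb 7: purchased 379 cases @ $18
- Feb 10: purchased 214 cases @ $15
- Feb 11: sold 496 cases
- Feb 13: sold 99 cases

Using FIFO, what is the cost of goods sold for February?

COGS = $12,566

Feb 6, 132 sold [FIFO — oldest first]: 35 @ $19 + 97 @ $18 = $2,411
Feb 11, 496 sold [FIFO — oldest first]: 31 @ $18 + 379 @ $18 + 86 @ $15 = $8,670
Feb 13, 99 sold [FIFO — oldest first]: 99 @ $15 = $1,485
Total COGS = $2,411 + $8,670 + $1,485 = $12,566
Ending inventory: 29 @ $15 = $435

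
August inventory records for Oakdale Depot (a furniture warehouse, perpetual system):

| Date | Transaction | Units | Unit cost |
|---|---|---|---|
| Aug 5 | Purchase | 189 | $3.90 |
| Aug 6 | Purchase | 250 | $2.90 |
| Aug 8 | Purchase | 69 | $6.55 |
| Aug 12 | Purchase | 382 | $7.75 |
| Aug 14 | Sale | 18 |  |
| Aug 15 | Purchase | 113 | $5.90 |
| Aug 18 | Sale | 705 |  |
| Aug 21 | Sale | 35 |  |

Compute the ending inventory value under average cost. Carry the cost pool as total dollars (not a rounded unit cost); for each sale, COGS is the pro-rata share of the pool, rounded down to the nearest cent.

Ending inventory = $1,353.77

After Aug 5: 189 on hand, pool $737.10 (≈ $3.9000 each)
After Aug 6: 439 on hand, pool $1,462.10 (≈ $3.3305 each)
After Aug 8: 508 on hand, pool $1,914.05 (≈ $3.7678 each)
After Aug 12: 890 on hand, pool $4,874.55 (≈ $5.4770 each)
Aug 14, sell 18: 18/890 × $4,874.55 → $98.58
After Aug 15: 985 on hand, pool $5,442.67 (≈ $5.5256 each)
Aug 18, sell 705: 705/985 × $5,442.67 → $3,895.51
Aug 21, sell 35: 35/280 × $1,547.16 → $193.39
Total COGS = $98.58 + $3,895.51 + $193.39 = $4,187.48
Ending inventory (cost pool remaining) = $1,353.77
Check: goods available $5,541.25 = COGS $4,187.48 + ending $1,353.77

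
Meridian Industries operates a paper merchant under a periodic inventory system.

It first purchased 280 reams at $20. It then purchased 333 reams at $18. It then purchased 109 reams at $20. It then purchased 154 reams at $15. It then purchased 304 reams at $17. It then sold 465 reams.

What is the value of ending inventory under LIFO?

Ending inventory = $13,634

Sale 1 (465) [LIFO — newest first]: 304 @ $17 + 154 @ $15 + 7 @ $20 = $7,618
Ending inventory: 280 @ $20 + 333 @ $18 + 102 @ $20 = $13,634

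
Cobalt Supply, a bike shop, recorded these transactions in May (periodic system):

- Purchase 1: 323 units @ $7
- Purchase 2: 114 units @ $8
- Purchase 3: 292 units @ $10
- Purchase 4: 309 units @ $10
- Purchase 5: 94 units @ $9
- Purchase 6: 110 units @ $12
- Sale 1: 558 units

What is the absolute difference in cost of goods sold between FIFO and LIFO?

FIFO COGS: 323 @ $7 + 114 @ $8 + 121 @ $10 = $4,383
LIFO COGS: 110 @ $12 + 94 @ $9 + 309 @ $10 + 45 @ $10 = $5,706
Difference = |$4,383 − $5,706| = $1,323

$1,323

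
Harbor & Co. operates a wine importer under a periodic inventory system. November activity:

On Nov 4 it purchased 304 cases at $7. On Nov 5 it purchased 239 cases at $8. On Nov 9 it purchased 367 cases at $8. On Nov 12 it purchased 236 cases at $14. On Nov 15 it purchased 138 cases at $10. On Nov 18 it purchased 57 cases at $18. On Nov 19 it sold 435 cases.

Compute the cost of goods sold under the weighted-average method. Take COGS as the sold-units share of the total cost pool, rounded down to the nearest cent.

COGS = $4,115.14

Nov 19, sell 435: 435/1341 × $12,686.00 → $4,115.14
Ending inventory (cost pool remaining) = $8,570.86
Check: goods available $12,686.00 = COGS $4,115.14 + ending $8,570.86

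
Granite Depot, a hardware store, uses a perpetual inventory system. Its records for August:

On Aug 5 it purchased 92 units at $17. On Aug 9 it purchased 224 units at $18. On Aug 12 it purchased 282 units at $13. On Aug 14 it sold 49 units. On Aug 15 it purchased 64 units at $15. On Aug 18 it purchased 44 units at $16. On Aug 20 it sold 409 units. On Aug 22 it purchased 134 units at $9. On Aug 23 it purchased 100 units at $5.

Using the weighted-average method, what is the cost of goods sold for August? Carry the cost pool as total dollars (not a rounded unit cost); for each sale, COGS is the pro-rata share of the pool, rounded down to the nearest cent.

After Aug 5: 92 on hand, pool $1,564.00 (≈ $17.0000 each)
After Aug 9: 316 on hand, pool $5,596.00 (≈ $17.7089 each)
After Aug 12: 598 on hand, pool $9,262.00 (≈ $15.4883 each)
Aug 14, sell 49: 49/598 × $9,262.00 → $758.92
After Aug 15: 613 on hand, pool $9,463.08 (≈ $15.4373 each)
After Aug 18: 657 on hand, pool $10,167.08 (≈ $15.4750 each)
Aug 20, sell 409: 409/657 × $10,167.08 → $6,329.27
After Aug 22: 382 on hand, pool $5,043.81 (≈ $13.2037 each)
After Aug 23: 482 on hand, pool $5,543.81 (≈ $11.5017 each)
Total COGS = $758.92 + $6,329.27 = $7,088.19
Ending inventory (cost pool remaining) = $5,543.81

COGS = $7,088.19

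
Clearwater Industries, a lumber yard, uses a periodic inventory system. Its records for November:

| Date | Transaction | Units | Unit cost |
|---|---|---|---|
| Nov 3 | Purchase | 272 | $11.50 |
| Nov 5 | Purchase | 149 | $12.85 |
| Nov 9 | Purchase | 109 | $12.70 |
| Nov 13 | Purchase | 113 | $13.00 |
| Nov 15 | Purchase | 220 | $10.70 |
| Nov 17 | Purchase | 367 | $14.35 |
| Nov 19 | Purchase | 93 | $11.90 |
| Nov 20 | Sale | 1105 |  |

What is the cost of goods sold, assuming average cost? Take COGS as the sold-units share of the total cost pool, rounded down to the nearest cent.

COGS = $13,883.99

Nov 20, sell 1105: 1105/1323 × $16,623.10 → $13,883.99
Ending inventory (cost pool remaining) = $2,739.11
Check: goods available $16,623.10 = COGS $13,883.99 + ending $2,739.11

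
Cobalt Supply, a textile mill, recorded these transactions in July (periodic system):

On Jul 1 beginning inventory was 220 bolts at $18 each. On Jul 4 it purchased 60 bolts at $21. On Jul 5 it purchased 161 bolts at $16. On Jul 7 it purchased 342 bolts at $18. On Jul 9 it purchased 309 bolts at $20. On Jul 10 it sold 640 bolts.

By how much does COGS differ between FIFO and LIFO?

$760

FIFO COGS: 220 @ $18 + 60 @ $21 + 161 @ $16 + 199 @ $18 = $11,378
LIFO COGS: 309 @ $20 + 331 @ $18 = $12,138
Difference = |$11,378 − $12,138| = $760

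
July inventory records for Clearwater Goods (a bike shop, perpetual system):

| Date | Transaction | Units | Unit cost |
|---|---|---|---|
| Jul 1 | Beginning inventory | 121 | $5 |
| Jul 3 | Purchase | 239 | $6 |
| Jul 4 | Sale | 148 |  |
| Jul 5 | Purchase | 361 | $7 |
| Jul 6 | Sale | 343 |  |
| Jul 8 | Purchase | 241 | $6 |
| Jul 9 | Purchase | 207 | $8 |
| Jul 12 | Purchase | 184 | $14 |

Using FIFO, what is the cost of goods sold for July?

Jul 4, 148 sold [FIFO — oldest first]: 121 @ $5 + 27 @ $6 = $767
Jul 6, 343 sold [FIFO — oldest first]: 212 @ $6 + 131 @ $7 = $2,189
Total COGS = $767 + $2,189 = $2,956
Ending inventory: 230 @ $7 + 241 @ $6 + 207 @ $8 + 184 @ $14 = $7,288
Check: goods available $10,244 = COGS $2,956 + ending $7,288

COGS = $2,956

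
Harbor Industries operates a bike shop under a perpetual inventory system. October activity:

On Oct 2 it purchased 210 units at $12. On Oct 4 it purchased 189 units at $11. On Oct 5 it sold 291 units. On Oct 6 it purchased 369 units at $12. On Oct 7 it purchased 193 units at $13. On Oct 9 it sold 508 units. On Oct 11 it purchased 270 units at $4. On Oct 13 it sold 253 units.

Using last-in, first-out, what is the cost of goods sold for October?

COGS = $10,604

Oct 5, 291 sold [LIFO — newest first]: 189 @ $11 + 102 @ $12 = $3,303
Oct 9, 508 sold [LIFO — newest first]: 193 @ $13 + 315 @ $12 = $6,289
Oct 13, 253 sold [LIFO — newest first]: 253 @ $4 = $1,012
Total COGS = $3,303 + $6,289 + $1,012 = $10,604
Ending inventory: 108 @ $12 + 54 @ $12 + 17 @ $4 = $2,012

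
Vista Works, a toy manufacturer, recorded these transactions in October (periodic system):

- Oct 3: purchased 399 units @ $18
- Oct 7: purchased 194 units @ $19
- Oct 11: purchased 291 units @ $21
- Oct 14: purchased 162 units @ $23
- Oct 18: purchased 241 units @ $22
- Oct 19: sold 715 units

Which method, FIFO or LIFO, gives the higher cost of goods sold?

FIFO COGS: 399 @ $18 + 194 @ $19 + 122 @ $21 = $13,430
LIFO COGS: 241 @ $22 + 162 @ $23 + 291 @ $21 + 21 @ $19 = $15,538

LIFO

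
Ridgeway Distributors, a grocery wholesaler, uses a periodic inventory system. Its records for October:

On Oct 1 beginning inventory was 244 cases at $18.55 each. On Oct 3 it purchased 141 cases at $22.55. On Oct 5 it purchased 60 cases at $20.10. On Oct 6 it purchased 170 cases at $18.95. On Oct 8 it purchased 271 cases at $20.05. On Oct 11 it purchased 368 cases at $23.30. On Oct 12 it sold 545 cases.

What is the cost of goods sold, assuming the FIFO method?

Oct 12, 545 sold [FIFO — oldest first]: 244 @ $18.55 + 141 @ $22.55 + 60 @ $20.10 + 100 @ $18.95 = $10,806.75
Ending inventory: 70 @ $18.95 + 271 @ $20.05 + 368 @ $23.30 = $15,334.45
Check: goods available $26,141.20 = COGS $10,806.75 + ending $15,334.45

COGS = $10,806.75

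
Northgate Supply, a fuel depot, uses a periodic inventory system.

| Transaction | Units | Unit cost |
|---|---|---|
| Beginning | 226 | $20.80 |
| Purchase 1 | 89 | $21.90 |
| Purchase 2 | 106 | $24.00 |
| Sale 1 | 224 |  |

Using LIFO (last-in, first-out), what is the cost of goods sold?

COGS = $5,096.30

Sale 1 (224) [LIFO — newest first]: 106 @ $24.00 + 89 @ $21.90 + 29 @ $20.80 = $5,096.30
Ending inventory: 197 @ $20.80 = $4,097.60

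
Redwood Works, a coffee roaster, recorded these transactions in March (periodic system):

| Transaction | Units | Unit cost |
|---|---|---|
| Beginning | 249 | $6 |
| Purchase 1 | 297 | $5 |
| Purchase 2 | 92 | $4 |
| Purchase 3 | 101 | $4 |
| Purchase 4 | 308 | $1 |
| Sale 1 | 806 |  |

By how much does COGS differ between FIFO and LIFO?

$1,205

FIFO COGS: 249 @ $6 + 297 @ $5 + 92 @ $4 + 101 @ $4 + 67 @ $1 = $3,818
LIFO COGS: 308 @ $1 + 101 @ $4 + 92 @ $4 + 297 @ $5 + 8 @ $6 = $2,613
Difference = |$3,818 − $2,613| = $1,205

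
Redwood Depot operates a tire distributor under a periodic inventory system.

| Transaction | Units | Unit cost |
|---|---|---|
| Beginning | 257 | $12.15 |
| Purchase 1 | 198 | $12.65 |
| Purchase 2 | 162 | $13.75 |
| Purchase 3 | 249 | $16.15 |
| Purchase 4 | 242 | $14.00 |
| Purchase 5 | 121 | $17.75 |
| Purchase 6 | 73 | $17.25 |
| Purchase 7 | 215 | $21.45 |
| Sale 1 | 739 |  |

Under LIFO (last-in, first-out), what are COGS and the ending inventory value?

COGS = $12,827.95; ending inventory = $10,454.90

Sale 1 (739) [LIFO — newest first]: 215 @ $21.45 + 73 @ $17.25 + 121 @ $17.75 + 242 @ $14.00 + 88 @ $16.15 = $12,827.95
Ending inventory: 257 @ $12.15 + 198 @ $12.65 + 162 @ $13.75 + 161 @ $16.15 = $10,454.90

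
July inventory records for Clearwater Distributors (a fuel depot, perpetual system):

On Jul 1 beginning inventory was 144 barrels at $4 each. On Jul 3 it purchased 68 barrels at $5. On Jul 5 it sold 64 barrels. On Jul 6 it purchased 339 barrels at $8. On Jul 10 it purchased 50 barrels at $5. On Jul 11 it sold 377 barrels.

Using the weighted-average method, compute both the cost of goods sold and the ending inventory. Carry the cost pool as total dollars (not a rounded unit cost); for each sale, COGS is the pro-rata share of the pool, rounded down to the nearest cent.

COGS = $2,804.93; ending inventory = $1,073.07

After Jul 1: 144 on hand, pool $576.00 (≈ $4.0000 each)
After Jul 3: 212 on hand, pool $916.00 (≈ $4.3208 each)
Jul 5, sell 64: 64/212 × $916.00 → $276.52
After Jul 6: 487 on hand, pool $3,351.48 (≈ $6.8819 each)
After Jul 10: 537 on hand, pool $3,601.48 (≈ $6.7067 each)
Jul 11, sell 377: 377/537 × $3,601.48 → $2,528.41
Total COGS = $276.52 + $2,528.41 = $2,804.93
Ending inventory (cost pool remaining) = $1,073.07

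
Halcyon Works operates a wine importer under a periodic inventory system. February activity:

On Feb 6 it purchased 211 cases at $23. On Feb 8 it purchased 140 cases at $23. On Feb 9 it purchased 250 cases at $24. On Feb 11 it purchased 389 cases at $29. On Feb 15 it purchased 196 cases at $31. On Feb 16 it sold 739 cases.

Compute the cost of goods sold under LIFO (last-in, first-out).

Feb 16, 739 sold [LIFO — newest first]: 196 @ $31 + 389 @ $29 + 154 @ $24 = $21,053
Ending inventory: 211 @ $23 + 140 @ $23 + 96 @ $24 = $10,377

COGS = $21,053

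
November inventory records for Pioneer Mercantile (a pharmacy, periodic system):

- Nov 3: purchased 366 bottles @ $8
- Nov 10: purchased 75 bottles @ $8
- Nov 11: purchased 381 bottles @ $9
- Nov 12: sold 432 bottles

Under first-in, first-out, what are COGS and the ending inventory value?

COGS = $3,456; ending inventory = $3,501

Nov 12, 432 sold [FIFO — oldest first]: 366 @ $8 + 66 @ $8 = $3,456
Ending inventory: 9 @ $8 + 381 @ $9 = $3,501
Check: goods available $6,957 = COGS $3,456 + ending $3,501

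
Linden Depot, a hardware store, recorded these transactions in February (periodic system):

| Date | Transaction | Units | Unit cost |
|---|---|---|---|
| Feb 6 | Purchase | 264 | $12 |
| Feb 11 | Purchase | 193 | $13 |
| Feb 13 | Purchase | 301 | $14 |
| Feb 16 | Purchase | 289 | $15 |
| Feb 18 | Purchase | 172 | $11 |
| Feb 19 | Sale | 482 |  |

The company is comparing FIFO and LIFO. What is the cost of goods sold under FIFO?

COGS = $6,027

FIFO COGS: 264 @ $12 + 193 @ $13 + 25 @ $14 = $6,027
LIFO COGS: 172 @ $11 + 289 @ $15 + 21 @ $14 = $6,521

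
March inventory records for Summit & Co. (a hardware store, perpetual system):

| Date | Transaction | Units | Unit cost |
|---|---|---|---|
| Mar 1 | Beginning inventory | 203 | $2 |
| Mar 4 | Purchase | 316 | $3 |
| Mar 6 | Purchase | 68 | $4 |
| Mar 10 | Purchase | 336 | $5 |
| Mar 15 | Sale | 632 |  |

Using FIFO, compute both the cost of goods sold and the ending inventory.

COGS = $1,851; ending inventory = $1,455

Mar 15, 632 sold [FIFO — oldest first]: 203 @ $2 + 316 @ $3 + 68 @ $4 + 45 @ $5 = $1,851
Ending inventory: 291 @ $5 = $1,455
Check: goods available $3,306 = COGS $1,851 + ending $1,455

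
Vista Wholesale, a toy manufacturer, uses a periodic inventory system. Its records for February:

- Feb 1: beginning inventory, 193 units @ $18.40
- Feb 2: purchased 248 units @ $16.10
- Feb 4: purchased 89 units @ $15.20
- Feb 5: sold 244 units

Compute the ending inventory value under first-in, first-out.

Ending inventory = $4,524.50

Feb 5, 244 sold [FIFO — oldest first]: 193 @ $18.40 + 51 @ $16.10 = $4,372.30
Ending inventory: 197 @ $16.10 + 89 @ $15.20 = $4,524.50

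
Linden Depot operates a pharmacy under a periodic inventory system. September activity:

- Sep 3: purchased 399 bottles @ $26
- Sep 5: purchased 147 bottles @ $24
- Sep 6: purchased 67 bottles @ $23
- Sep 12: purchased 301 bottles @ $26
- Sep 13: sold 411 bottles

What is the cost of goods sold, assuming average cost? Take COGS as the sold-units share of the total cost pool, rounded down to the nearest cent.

COGS = $10,463.41

Sep 13, sell 411: 411/914 × $23,269.00 → $10,463.41
Ending inventory (cost pool remaining) = $12,805.59
Check: goods available $23,269.00 = COGS $10,463.41 + ending $12,805.59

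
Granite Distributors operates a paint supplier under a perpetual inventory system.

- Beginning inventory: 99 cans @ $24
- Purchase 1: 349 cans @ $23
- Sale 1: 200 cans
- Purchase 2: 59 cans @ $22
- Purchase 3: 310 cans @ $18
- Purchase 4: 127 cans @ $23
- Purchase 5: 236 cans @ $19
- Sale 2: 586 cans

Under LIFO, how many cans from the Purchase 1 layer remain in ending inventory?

Sale 1 (200) [LIFO — newest first]: 200 @ $23 = $4,600
Sale 2 (586) [LIFO — newest first]: 236 @ $19 + 127 @ $23 + 223 @ $18 = $11,419
Total COGS = $4,600 + $11,419 = $16,019
Ending inventory: 99 @ $24 + 149 @ $23 + 59 @ $22 + 87 @ $18 = $8,667
Check: goods available $24,686 = COGS $16,019 + ending $8,667

149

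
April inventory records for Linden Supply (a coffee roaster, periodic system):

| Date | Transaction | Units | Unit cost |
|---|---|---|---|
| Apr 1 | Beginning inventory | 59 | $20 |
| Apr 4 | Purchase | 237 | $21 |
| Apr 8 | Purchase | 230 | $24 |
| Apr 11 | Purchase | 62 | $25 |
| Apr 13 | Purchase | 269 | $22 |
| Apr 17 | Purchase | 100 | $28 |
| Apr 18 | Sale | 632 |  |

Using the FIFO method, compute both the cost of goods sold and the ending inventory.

Apr 18, 632 sold [FIFO — oldest first]: 59 @ $20 + 237 @ $21 + 230 @ $24 + 62 @ $25 + 44 @ $22 = $14,195
Ending inventory: 225 @ $22 + 100 @ $28 = $7,750

COGS = $14,195; ending inventory = $7,750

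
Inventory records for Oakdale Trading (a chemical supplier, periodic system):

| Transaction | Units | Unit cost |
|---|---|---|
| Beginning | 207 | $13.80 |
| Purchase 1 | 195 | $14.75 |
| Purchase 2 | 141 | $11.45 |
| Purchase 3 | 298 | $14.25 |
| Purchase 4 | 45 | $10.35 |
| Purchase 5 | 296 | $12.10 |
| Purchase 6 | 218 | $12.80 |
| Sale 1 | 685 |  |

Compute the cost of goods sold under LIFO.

COGS = $8,633.25

Sale 1 (685) [LIFO — newest first]: 218 @ $12.80 + 296 @ $12.10 + 45 @ $10.35 + 126 @ $14.25 = $8,633.25
Ending inventory: 207 @ $13.80 + 195 @ $14.75 + 141 @ $11.45 + 172 @ $14.25 = $9,798.30
Check: goods available $18,431.55 = COGS $8,633.25 + ending $9,798.30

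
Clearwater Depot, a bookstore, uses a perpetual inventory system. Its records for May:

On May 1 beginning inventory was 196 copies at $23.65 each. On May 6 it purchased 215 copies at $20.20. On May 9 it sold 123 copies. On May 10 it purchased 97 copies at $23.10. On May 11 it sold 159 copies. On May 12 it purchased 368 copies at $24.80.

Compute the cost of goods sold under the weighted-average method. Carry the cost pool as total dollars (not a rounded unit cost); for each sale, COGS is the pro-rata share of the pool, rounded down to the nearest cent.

COGS = $6,210.62

After May 1: 196 on hand, pool $4,635.40 (≈ $23.6500 each)
After May 6: 411 on hand, pool $8,978.40 (≈ $21.8453 each)
May 9, sell 123: 123/411 × $8,978.40 → $2,686.96
After May 10: 385 on hand, pool $8,532.14 (≈ $22.1614 each)
May 11, sell 159: 159/385 × $8,532.14 → $3,523.66
After May 12: 594 on hand, pool $14,134.88 (≈ $23.7961 each)
Total COGS = $2,686.96 + $3,523.66 = $6,210.62
Ending inventory (cost pool remaining) = $14,134.88
Check: goods available $20,345.50 = COGS $6,210.62 + ending $14,134.88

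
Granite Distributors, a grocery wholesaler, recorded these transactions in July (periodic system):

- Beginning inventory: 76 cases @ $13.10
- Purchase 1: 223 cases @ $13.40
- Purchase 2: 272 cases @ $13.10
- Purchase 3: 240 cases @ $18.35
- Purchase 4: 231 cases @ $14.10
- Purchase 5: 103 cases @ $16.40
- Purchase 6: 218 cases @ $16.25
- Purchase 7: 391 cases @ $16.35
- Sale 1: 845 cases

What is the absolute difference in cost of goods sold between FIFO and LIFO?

$1,069.45

FIFO COGS: 76 @ $13.10 + 223 @ $13.40 + 272 @ $13.10 + 240 @ $18.35 + 34 @ $14.10 = $12,430.40
LIFO COGS: 391 @ $16.35 + 218 @ $16.25 + 103 @ $16.40 + 133 @ $14.10 = $13,499.85
Difference = |$12,430.40 − $13,499.85| = $1,069.45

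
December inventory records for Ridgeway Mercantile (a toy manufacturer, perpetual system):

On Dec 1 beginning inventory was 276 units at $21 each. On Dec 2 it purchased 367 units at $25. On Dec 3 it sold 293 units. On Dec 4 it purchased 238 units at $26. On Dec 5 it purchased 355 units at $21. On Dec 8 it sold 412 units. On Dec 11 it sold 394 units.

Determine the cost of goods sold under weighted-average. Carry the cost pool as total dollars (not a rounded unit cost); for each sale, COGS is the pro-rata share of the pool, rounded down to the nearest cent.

After Dec 1: 276 on hand, pool $5,796.00 (≈ $21.0000 each)
After Dec 2: 643 on hand, pool $14,971.00 (≈ $23.2830 each)
Dec 3, sell 293: 293/643 × $14,971.00 → $6,821.93
After Dec 4: 588 on hand, pool $14,337.07 (≈ $24.3828 each)
After Dec 5: 943 on hand, pool $21,792.07 (≈ $23.1093 each)
Dec 8, sell 412: 412/943 × $21,792.07 → $9,521.03
Dec 11, sell 394: 394/531 × $12,271.04 → $9,105.06
Total COGS = $6,821.93 + $9,521.03 + $9,105.06 = $25,448.02
Ending inventory (cost pool remaining) = $3,165.98
Check: goods available $28,614.00 = COGS $25,448.02 + ending $3,165.98

COGS = $25,448.02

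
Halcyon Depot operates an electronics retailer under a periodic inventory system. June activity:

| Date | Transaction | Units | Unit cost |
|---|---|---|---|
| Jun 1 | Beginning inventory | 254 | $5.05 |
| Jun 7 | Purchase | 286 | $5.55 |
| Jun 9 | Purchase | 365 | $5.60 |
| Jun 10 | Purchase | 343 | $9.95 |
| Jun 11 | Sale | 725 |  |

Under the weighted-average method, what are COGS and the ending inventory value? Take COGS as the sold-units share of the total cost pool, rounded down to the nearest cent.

Jun 11, sell 725: 725/1248 × $8,326.85 → $4,837.31
Ending inventory (cost pool remaining) = $3,489.54

COGS = $4,837.31; ending inventory = $3,489.54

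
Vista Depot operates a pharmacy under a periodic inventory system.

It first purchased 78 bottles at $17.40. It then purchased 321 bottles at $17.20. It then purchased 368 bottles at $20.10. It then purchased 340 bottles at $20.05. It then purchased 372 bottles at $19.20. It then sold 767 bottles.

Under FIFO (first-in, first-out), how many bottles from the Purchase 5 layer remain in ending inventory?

Sale 1 (767) [FIFO — oldest first]: 78 @ $17.40 + 321 @ $17.20 + 368 @ $20.10 = $14,275.20
Ending inventory: 340 @ $20.05 + 372 @ $19.20 = $13,959.40

372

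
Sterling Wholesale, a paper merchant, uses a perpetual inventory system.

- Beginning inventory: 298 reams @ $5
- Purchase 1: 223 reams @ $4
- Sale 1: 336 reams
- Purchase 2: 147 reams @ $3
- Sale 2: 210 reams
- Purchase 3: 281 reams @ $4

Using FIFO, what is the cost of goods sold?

COGS = $2,457

Sale 1 (336) [FIFO — oldest first]: 298 @ $5 + 38 @ $4 = $1,642
Sale 2 (210) [FIFO — oldest first]: 185 @ $4 + 25 @ $3 = $815
Total COGS = $1,642 + $815 = $2,457
Ending inventory: 122 @ $3 + 281 @ $4 = $1,490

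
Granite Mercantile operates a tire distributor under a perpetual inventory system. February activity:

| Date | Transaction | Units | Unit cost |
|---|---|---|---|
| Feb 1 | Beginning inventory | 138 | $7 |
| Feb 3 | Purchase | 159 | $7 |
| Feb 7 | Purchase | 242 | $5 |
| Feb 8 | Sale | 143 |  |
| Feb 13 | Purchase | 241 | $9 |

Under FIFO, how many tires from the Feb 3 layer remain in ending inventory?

154

Feb 8, 143 sold [FIFO — oldest first]: 138 @ $7 + 5 @ $7 = $1,001
Ending inventory: 154 @ $7 + 242 @ $5 + 241 @ $9 = $4,457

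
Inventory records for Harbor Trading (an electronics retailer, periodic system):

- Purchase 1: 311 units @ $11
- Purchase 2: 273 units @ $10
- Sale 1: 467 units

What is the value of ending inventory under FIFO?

Sale 1 (467) [FIFO — oldest first]: 311 @ $11 + 156 @ $10 = $4,981
Ending inventory: 117 @ $10 = $1,170
Check: goods available $6,151 = COGS $4,981 + ending $1,170

Ending inventory = $1,170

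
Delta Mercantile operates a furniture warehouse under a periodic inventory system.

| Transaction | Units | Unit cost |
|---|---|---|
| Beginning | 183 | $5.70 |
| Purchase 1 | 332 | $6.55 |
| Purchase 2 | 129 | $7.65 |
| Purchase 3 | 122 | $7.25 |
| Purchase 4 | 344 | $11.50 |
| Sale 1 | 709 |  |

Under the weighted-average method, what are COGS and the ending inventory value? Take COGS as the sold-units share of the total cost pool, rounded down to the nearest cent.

COGS = $5,777.42; ending inventory = $3,267.63

Sale 1, sell 709: 709/1110 × $9,045.05 → $5,777.42
Ending inventory (cost pool remaining) = $3,267.63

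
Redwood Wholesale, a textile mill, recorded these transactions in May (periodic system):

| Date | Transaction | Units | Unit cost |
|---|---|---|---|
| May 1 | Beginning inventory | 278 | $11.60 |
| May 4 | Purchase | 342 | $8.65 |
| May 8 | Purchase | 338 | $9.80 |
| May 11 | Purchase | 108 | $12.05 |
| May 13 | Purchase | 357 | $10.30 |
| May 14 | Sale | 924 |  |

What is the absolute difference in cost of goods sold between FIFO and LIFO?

$175.25

FIFO COGS: 278 @ $11.60 + 342 @ $8.65 + 304 @ $9.80 = $9,162.30
LIFO COGS: 357 @ $10.30 + 108 @ $12.05 + 338 @ $9.80 + 121 @ $8.65 = $9,337.55
Difference = |$9,162.30 − $9,337.55| = $175.25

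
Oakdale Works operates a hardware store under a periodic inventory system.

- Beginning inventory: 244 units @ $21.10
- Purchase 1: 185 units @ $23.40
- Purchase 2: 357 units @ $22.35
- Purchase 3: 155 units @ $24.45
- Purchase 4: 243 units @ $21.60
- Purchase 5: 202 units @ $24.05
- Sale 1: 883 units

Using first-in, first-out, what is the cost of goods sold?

Sale 1 (883) [FIFO — oldest first]: 244 @ $21.10 + 185 @ $23.40 + 357 @ $22.35 + 97 @ $24.45 = $19,828.00
Ending inventory: 58 @ $24.45 + 243 @ $21.60 + 202 @ $24.05 = $11,525.00

COGS = $19,828.00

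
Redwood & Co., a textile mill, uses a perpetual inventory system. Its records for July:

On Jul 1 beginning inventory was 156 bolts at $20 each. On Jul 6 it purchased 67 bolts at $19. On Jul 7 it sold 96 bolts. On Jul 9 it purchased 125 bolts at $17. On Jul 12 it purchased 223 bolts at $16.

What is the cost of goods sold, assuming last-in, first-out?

COGS = $1,853

Jul 7, 96 sold [LIFO — newest first]: 67 @ $19 + 29 @ $20 = $1,853
Ending inventory: 127 @ $20 + 125 @ $17 + 223 @ $16 = $8,233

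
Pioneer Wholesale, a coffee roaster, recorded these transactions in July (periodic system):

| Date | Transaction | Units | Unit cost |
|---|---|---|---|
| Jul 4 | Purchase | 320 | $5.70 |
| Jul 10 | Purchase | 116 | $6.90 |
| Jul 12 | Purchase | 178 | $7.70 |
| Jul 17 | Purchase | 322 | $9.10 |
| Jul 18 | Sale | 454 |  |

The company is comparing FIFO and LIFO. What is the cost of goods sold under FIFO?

COGS = $2,763.00

FIFO COGS: 320 @ $5.70 + 116 @ $6.90 + 18 @ $7.70 = $2,763.00
LIFO COGS: 322 @ $9.10 + 132 @ $7.70 = $3,946.60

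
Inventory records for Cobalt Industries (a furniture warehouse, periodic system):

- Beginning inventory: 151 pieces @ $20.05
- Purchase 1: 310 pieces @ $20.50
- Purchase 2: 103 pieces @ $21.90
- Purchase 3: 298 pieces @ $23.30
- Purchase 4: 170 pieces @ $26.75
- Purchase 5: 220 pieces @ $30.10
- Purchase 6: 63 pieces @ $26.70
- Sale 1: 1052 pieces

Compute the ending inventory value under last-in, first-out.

Ending inventory = $5,323.55

Sale 1 (1052) [LIFO — newest first]: 63 @ $26.70 + 220 @ $30.10 + 170 @ $26.75 + 298 @ $23.30 + 103 @ $21.90 + 198 @ $20.50 = $26,109.70
Ending inventory: 151 @ $20.05 + 112 @ $20.50 = $5,323.55
Check: goods available $31,433.25 = COGS $26,109.70 + ending $5,323.55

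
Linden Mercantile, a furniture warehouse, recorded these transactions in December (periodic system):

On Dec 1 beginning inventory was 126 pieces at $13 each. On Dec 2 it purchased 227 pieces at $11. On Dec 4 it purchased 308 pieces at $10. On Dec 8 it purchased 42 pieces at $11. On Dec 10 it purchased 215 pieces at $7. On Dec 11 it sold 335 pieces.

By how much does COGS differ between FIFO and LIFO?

$1,190

FIFO COGS: 126 @ $13 + 209 @ $11 = $3,937
LIFO COGS: 215 @ $7 + 42 @ $11 + 78 @ $10 = $2,747
Difference = |$3,937 − $2,747| = $1,190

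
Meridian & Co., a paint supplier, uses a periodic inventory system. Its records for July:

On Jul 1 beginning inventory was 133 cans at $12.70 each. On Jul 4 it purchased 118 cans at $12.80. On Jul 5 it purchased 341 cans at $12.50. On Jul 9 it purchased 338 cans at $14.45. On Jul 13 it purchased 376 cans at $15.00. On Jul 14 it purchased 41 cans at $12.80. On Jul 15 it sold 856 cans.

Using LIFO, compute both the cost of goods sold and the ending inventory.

Jul 15, 856 sold [LIFO — newest first]: 41 @ $12.80 + 376 @ $15.00 + 338 @ $14.45 + 101 @ $12.50 = $12,311.40
Ending inventory: 133 @ $12.70 + 118 @ $12.80 + 240 @ $12.50 = $6,199.50

COGS = $12,311.40; ending inventory = $6,199.50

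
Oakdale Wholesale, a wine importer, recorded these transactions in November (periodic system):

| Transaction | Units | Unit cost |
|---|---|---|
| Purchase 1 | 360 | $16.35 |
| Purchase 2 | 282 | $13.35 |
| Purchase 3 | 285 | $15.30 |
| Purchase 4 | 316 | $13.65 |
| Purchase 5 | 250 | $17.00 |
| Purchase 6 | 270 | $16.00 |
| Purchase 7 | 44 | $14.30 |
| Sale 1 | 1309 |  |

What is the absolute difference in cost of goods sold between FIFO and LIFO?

FIFO COGS: 360 @ $16.35 + 282 @ $13.35 + 285 @ $15.30 + 316 @ $13.65 + 66 @ $17.00 = $19,446.60
LIFO COGS: 44 @ $14.30 + 270 @ $16.00 + 250 @ $17.00 + 316 @ $13.65 + 285 @ $15.30 + 144 @ $13.35 = $19,795.50
Difference = |$19,446.60 − $19,795.50| = $348.90

$348.90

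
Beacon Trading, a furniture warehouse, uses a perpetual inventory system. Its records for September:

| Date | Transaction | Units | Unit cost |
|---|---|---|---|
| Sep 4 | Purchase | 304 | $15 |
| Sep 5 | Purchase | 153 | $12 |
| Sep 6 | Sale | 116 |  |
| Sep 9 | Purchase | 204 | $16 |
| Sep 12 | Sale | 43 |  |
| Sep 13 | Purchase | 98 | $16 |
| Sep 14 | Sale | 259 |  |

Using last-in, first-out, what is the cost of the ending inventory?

Ending inventory = $5,004

Sep 6, 116 sold [LIFO — newest first]: 116 @ $12 = $1,392
Sep 12, 43 sold [LIFO — newest first]: 43 @ $16 = $688
Sep 14, 259 sold [LIFO — newest first]: 98 @ $16 + 161 @ $16 = $4,144
Total COGS = $1,392 + $688 + $4,144 = $6,224
Ending inventory: 304 @ $15 + 37 @ $12 = $5,004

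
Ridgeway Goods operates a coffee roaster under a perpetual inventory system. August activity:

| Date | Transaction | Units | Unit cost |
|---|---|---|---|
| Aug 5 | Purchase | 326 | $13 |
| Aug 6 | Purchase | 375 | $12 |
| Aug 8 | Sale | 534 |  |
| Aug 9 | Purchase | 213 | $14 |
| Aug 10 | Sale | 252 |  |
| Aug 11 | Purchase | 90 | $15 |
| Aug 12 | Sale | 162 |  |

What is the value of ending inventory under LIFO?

Ending inventory = $728

Aug 8, 534 sold [LIFO — newest first]: 375 @ $12 + 159 @ $13 = $6,567
Aug 10, 252 sold [LIFO — newest first]: 213 @ $14 + 39 @ $13 = $3,489
Aug 12, 162 sold [LIFO — newest first]: 90 @ $15 + 72 @ $13 = $2,286
Total COGS = $6,567 + $3,489 + $2,286 = $12,342
Ending inventory: 56 @ $13 = $728
Check: goods available $13,070 = COGS $12,342 + ending $728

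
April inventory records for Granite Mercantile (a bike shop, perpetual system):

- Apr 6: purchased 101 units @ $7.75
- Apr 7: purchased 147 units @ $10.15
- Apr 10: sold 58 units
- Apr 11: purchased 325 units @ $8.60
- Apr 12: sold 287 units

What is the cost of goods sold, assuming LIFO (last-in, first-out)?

COGS = $3,056.90

Apr 10, 58 sold [LIFO — newest first]: 58 @ $10.15 = $588.70
Apr 12, 287 sold [LIFO — newest first]: 287 @ $8.60 = $2,468.20
Total COGS = $588.70 + $2,468.20 = $3,056.90
Ending inventory: 101 @ $7.75 + 89 @ $10.15 + 38 @ $8.60 = $2,012.90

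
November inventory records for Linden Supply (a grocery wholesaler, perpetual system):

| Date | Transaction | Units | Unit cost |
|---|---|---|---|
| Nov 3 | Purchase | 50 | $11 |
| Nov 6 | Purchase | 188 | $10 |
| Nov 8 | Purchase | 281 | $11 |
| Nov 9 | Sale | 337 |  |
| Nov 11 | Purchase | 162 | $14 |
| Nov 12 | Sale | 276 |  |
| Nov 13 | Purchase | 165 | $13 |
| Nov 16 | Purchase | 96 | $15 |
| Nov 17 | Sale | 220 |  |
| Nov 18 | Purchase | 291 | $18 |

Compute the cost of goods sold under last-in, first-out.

COGS = $10,111

Nov 9, 337 sold [LIFO — newest first]: 281 @ $11 + 56 @ $10 = $3,651
Nov 12, 276 sold [LIFO — newest first]: 162 @ $14 + 114 @ $10 = $3,408
Nov 17, 220 sold [LIFO — newest first]: 96 @ $15 + 124 @ $13 = $3,052
Total COGS = $3,651 + $3,408 + $3,052 = $10,111
Ending inventory: 50 @ $11 + 18 @ $10 + 41 @ $13 + 291 @ $18 = $6,501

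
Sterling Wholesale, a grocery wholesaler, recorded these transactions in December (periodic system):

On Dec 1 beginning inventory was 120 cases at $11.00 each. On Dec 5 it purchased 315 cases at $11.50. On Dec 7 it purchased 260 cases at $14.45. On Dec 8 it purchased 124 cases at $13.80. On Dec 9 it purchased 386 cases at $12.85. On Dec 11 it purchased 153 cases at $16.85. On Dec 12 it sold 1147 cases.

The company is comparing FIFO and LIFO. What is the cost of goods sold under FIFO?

FIFO COGS: 120 @ $11.00 + 315 @ $11.50 + 260 @ $14.45 + 124 @ $13.80 + 328 @ $12.85 = $14,625.50
LIFO COGS: 153 @ $16.85 + 386 @ $12.85 + 124 @ $13.80 + 260 @ $14.45 + 224 @ $11.50 = $15,582.35

COGS = $14,625.50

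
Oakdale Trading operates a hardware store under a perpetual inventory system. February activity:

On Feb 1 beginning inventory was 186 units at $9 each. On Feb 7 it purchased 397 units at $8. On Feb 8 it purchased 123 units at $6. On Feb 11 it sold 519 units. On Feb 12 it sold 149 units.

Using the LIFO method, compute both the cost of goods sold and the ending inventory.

Feb 11, 519 sold [LIFO — newest first]: 123 @ $6 + 396 @ $8 = $3,906
Feb 12, 149 sold [LIFO — newest first]: 1 @ $8 + 148 @ $9 = $1,340
Total COGS = $3,906 + $1,340 = $5,246
Ending inventory: 38 @ $9 = $342

COGS = $5,246; ending inventory = $342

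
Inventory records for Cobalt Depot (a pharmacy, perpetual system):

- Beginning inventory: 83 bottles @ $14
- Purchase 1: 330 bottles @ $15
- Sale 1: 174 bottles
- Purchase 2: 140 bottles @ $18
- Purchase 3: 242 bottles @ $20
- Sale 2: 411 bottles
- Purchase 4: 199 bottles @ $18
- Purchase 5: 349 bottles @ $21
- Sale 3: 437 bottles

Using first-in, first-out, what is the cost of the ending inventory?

Sale 1 (174) [FIFO — oldest first]: 83 @ $14 + 91 @ $15 = $2,527
Sale 2 (411) [FIFO — oldest first]: 239 @ $15 + 140 @ $18 + 32 @ $20 = $6,745
Sale 3 (437) [FIFO — oldest first]: 210 @ $20 + 199 @ $18 + 28 @ $21 = $8,370
Total COGS = $2,527 + $6,745 + $8,370 = $17,642
Ending inventory: 321 @ $21 = $6,741

Ending inventory = $6,741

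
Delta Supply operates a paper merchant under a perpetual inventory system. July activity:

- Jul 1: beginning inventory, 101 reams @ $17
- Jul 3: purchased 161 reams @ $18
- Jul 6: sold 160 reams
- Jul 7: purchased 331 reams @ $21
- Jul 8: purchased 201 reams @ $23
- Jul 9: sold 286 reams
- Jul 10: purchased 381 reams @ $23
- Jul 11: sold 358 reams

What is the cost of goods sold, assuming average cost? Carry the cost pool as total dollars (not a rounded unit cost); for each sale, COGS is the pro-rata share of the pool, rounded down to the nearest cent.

COGS = $16,757.36

After Jul 1: 101 on hand, pool $1,717.00 (≈ $17.0000 each)
After Jul 3: 262 on hand, pool $4,615.00 (≈ $17.6145 each)
Jul 6, sell 160: 160/262 × $4,615.00 → $2,818.32
After Jul 7: 433 on hand, pool $8,747.68 (≈ $20.2025 each)
After Jul 8: 634 on hand, pool $13,370.68 (≈ $21.0894 each)
Jul 9, sell 286: 286/634 × $13,370.68 → $6,031.56
After Jul 10: 729 on hand, pool $16,102.12 (≈ $22.0880 each)
Jul 11, sell 358: 358/729 × $16,102.12 → $7,907.48
Total COGS = $2,818.32 + $6,031.56 + $7,907.48 = $16,757.36
Ending inventory (cost pool remaining) = $8,194.64
Check: goods available $24,952.00 = COGS $16,757.36 + ending $8,194.64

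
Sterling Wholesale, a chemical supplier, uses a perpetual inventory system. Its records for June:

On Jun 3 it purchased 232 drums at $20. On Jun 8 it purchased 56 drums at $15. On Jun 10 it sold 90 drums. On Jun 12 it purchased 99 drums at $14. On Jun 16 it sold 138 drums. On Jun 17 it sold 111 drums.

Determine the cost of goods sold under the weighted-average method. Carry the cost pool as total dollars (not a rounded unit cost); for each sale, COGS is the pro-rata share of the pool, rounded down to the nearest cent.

COGS = $6,033.10

After Jun 3: 232 on hand, pool $4,640.00 (≈ $20.0000 each)
After Jun 8: 288 on hand, pool $5,480.00 (≈ $19.0278 each)
Jun 10, sell 90: 90/288 × $5,480.00 → $1,712.50
After Jun 12: 297 on hand, pool $5,153.50 (≈ $17.3519 each)
Jun 16, sell 138: 138/297 × $5,153.50 → $2,394.55
Jun 17, sell 111: 111/159 × $2,758.95 → $1,926.05
Total COGS = $1,712.50 + $2,394.55 + $1,926.05 = $6,033.10
Ending inventory (cost pool remaining) = $832.90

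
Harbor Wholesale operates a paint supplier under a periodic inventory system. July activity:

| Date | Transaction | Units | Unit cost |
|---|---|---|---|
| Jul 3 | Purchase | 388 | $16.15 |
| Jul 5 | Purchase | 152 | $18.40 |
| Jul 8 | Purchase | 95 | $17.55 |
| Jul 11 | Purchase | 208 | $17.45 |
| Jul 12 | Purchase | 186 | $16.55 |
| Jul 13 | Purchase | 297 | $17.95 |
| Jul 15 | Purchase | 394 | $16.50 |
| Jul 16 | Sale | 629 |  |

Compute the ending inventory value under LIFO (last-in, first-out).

Ending inventory = $18,551.05

Jul 16, 629 sold [LIFO — newest first]: 394 @ $16.50 + 235 @ $17.95 = $10,719.25
Ending inventory: 388 @ $16.15 + 152 @ $18.40 + 95 @ $17.55 + 208 @ $17.45 + 186 @ $16.55 + 62 @ $17.95 = $18,551.05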